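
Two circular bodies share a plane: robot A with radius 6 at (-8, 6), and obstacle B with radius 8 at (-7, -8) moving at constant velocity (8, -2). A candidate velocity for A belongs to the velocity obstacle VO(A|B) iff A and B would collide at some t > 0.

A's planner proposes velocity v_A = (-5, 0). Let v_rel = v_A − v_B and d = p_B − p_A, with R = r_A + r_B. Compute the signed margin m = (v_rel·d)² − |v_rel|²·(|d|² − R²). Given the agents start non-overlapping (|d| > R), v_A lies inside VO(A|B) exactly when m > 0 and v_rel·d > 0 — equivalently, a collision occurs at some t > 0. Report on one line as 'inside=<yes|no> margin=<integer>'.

d = (1, -14),  |d|² = 197;  R = 6+8 = 14,  c = 197−14² = 1
v_rel = (-13, 2),  |v_rel|² = 173;  v_rel·d = (-13)·(1) + (2)·(-14) = -41
173·t² + 82·t + 1 = 0  ⇒  m = (-41)² − 173·1 = 1508
m = 1508 > 0,  v_rel·d = -41 < 0  ⇒  outside

inside=no margin=1508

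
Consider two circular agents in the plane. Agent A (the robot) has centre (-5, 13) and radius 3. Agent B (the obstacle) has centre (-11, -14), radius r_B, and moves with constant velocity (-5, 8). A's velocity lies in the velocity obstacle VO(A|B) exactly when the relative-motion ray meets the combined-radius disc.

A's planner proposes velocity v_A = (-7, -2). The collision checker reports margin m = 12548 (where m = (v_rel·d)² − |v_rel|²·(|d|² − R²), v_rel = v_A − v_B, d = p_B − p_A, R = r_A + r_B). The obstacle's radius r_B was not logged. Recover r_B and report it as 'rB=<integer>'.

m = 12548
d = (-6, -27);  v_rel = (-2, -10),  |v_rel|² = 104
v_rel×d = (-2)·(-27) − (-10)·(-6) = -6
since m = R²·104 − (-6)²:  R² = (36 + 12548) / 104 = 121
R = √121 = 11  ⇒  r_B = 11 − 3 = 8

rB=8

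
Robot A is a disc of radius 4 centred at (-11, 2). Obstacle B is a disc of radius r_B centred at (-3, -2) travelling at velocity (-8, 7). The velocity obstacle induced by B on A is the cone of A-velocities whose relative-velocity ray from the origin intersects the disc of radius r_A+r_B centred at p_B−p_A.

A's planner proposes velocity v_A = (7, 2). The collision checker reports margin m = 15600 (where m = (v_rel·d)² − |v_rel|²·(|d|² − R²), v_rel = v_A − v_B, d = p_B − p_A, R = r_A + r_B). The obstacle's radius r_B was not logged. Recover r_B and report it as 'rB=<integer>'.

m = 15600
d = (8, -4);  v_rel = (15, -5),  |v_rel|² = 250
v_rel×d = (15)·(-4) − (-5)·(8) = -20
since m = R²·250 − (-20)²:  R² = (400 + 15600) / 250 = 64
R = √64 = 8  ⇒  r_B = 8 − 4 = 4

rB=4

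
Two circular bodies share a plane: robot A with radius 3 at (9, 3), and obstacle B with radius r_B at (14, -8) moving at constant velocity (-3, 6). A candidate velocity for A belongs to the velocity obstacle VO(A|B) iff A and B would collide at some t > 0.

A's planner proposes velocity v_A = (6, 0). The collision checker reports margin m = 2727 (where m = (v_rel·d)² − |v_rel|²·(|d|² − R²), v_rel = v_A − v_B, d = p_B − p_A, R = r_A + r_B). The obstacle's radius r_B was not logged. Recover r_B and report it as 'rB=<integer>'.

m = 2727
d = (5, -11);  v_rel = (9, -6),  |v_rel|² = 117
v_rel×d = (9)·(-11) − (-6)·(5) = -69
since m = R²·117 − (-69)²:  R² = (4761 + 2727) / 117 = 64
R = √64 = 8  ⇒  r_B = 8 − 3 = 5

rB=5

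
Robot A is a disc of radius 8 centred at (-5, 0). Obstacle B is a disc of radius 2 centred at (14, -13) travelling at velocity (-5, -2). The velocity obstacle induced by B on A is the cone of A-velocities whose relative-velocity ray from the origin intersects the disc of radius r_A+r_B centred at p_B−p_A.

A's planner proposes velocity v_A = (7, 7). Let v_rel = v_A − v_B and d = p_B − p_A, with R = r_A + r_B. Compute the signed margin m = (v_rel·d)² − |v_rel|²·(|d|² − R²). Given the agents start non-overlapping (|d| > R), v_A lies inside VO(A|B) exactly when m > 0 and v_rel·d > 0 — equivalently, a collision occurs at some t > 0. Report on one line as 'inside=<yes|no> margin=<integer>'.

d = (19, -13),  |d|² = 530;  R = 8+2 = 10,  c = 530−10² = 430
v_rel = (12, 9),  |v_rel|² = 225;  v_rel·d = (12)·(19) + (9)·(-13) = 111
225·t² − 222·t + 430 = 0  ⇒  m = 111² − 225·430 = -84429
m = -84429 < 0,  v_rel·d = 111 > 0  ⇒  outside

inside=no margin=-84429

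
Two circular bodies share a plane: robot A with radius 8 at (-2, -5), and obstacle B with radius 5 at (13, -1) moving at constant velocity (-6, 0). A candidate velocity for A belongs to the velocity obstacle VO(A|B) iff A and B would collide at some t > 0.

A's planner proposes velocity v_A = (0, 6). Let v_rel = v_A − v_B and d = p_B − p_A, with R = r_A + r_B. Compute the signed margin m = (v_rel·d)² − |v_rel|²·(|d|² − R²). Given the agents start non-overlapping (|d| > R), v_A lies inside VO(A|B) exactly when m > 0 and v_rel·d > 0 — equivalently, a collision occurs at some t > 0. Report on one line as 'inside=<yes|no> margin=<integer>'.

d = (15, 4),  |d|² = 241;  R = 8+5 = 13,  c = 241−13² = 72
v_rel = (6, 6),  |v_rel|² = 72;  v_rel·d = (6)·(15) + (6)·(4) = 114
72·t² − 228·t + 72 = 0  ⇒  m = 114² − 72·72 = 7812
m = 7812 > 0,  v_rel·d = 114 > 0  ⇒  inside

inside=yes margin=7812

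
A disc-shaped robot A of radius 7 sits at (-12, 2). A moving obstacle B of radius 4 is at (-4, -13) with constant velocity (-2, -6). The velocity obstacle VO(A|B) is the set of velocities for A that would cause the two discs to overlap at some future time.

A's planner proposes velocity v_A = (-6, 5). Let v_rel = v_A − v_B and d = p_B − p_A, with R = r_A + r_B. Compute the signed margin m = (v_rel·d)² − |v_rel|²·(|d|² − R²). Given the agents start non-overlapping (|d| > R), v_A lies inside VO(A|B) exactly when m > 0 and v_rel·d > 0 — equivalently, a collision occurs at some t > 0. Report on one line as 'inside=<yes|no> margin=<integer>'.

d = (8, -15),  |d|² = 289;  R = 7+4 = 11,  c = 289−11² = 168
v_rel = (-4, 11),  |v_rel|² = 137;  v_rel·d = (-4)·(8) + (11)·(-15) = -197
137·t² + 394·t + 168 = 0  ⇒  m = (-197)² − 137·168 = 15793
m = 15793 > 0,  v_rel·d = -197 < 0  ⇒  outside

inside=no margin=15793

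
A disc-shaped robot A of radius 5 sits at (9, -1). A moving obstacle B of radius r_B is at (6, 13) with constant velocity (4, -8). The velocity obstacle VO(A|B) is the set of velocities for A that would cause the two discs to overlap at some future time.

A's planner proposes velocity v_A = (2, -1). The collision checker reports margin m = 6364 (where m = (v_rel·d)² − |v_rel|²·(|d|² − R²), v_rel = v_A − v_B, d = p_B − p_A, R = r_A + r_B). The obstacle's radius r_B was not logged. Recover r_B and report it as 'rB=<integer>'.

m = 6364
d = (-3, 14);  v_rel = (-2, 7),  |v_rel|² = 53
v_rel×d = (-2)·(14) − (7)·(-3) = -7
since m = R²·53 − (-7)²:  R² = (49 + 6364) / 53 = 121
R = √121 = 11  ⇒  r_B = 11 − 5 = 6

rB=6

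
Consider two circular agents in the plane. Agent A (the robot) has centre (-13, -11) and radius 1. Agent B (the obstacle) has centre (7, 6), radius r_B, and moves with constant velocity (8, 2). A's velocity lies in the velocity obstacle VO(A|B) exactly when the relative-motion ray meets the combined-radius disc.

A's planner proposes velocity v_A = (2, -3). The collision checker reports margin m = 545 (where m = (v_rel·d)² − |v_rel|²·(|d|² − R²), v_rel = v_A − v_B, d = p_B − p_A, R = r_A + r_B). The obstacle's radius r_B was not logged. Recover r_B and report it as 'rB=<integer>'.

m = 545
d = (20, 17);  v_rel = (-6, -5),  |v_rel|² = 61
v_rel×d = (-6)·(17) − (-5)·(20) = -2
since m = R²·61 − (-2)²:  R² = (4 + 545) / 61 = 9
R = √9 = 3  ⇒  r_B = 3 − 1 = 2

rB=2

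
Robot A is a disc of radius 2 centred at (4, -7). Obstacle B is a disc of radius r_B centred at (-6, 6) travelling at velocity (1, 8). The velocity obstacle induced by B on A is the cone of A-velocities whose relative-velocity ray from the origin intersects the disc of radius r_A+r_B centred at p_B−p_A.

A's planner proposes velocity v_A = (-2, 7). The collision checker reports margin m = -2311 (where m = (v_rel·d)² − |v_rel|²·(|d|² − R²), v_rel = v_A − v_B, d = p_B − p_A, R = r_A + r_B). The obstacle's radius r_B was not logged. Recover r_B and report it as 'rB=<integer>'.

m = -2311
d = (-10, 13);  v_rel = (-3, -1),  |v_rel|² = 10
v_rel×d = (-3)·(13) − (-1)·(-10) = -49
since m = R²·10 − (-49)²:  R² = (2401 + -2311) / 10 = 9
R = √9 = 3  ⇒  r_B = 3 − 2 = 1

rB=1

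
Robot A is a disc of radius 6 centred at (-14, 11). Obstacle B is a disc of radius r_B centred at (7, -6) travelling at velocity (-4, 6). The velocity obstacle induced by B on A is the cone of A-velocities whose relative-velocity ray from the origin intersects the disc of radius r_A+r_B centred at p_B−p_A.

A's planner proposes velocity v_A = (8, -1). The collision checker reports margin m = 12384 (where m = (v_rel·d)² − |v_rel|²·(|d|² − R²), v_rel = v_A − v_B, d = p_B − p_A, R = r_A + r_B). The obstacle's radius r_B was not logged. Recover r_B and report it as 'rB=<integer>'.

m = 12384
d = (21, -17);  v_rel = (12, -7),  |v_rel|² = 193
v_rel×d = (12)·(-17) − (-7)·(21) = -57
since m = R²·193 − (-57)²:  R² = (3249 + 12384) / 193 = 81
R = √81 = 9  ⇒  r_B = 9 − 6 = 3

rB=3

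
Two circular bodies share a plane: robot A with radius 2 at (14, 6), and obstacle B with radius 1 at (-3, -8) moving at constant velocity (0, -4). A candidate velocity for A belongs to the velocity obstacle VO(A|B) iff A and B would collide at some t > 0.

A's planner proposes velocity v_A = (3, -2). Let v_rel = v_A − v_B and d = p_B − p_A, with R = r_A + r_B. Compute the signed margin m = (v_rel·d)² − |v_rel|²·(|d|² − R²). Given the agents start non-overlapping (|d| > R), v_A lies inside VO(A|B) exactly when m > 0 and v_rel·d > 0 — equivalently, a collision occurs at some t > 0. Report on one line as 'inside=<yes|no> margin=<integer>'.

d = (-17, -14),  |d|² = 485;  R = 2+1 = 3,  c = 485−3² = 476
v_rel = (3, 2),  |v_rel|² = 13;  v_rel·d = (3)·(-17) + (2)·(-14) = -79
13·t² + 158·t + 476 = 0  ⇒  m = (-79)² − 13·476 = 53
m = 53 > 0,  v_rel·d = -79 < 0  ⇒  outside

inside=no margin=53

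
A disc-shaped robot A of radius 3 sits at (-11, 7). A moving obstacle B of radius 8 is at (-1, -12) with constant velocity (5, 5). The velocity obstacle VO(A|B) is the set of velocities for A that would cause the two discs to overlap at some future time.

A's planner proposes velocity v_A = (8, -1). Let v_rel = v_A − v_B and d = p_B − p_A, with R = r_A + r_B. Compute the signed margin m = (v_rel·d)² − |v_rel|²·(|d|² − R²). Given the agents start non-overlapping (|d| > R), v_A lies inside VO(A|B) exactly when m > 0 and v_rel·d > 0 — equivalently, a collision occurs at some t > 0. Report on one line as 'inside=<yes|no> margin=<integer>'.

d = (10, -19),  |d|² = 461;  R = 3+8 = 11,  c = 461−11² = 340
v_rel = (3, -6),  |v_rel|² = 45;  v_rel·d = (3)·(10) + (-6)·(-19) = 144
45·t² − 288·t + 340 = 0  ⇒  m = 144² − 45·340 = 5436
m = 5436 > 0,  v_rel·d = 144 > 0  ⇒  inside

inside=yes margin=5436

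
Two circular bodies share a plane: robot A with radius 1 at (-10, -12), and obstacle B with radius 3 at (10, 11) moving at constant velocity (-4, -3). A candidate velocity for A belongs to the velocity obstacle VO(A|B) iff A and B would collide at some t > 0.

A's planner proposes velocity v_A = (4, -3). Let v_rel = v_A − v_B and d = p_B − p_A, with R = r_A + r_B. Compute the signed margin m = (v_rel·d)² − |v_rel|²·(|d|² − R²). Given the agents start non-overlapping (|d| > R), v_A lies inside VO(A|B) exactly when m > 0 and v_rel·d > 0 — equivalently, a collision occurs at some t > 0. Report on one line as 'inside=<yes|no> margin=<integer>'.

d = (20, 23),  |d|² = 929;  R = 1+3 = 4,  c = 929−4² = 913
v_rel = (8, 0),  |v_rel|² = 64;  v_rel·d = (8)·(20) + (0)·(23) = 160
64·t² − 320·t + 913 = 0  ⇒  m = 160² − 64·913 = -32832
m = -32832 < 0,  v_rel·d = 160 > 0  ⇒  outside

inside=no margin=-32832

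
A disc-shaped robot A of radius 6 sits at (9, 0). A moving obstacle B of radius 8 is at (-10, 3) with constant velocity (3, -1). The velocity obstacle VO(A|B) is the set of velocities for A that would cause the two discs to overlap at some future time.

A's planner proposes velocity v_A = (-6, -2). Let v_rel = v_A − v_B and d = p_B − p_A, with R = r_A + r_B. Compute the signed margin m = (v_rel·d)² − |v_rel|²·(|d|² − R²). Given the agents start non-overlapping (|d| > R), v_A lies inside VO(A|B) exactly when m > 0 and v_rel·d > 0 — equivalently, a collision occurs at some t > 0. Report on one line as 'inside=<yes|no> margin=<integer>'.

d = (-19, 3),  |d|² = 370;  R = 6+8 = 14,  c = 370−14² = 174
v_rel = (-9, -1),  |v_rel|² = 82;  v_rel·d = (-9)·(-19) + (-1)·(3) = 168
82·t² − 336·t + 174 = 0  ⇒  m = 168² − 82·174 = 13956
m = 13956 > 0,  v_rel·d = 168 > 0  ⇒  inside

inside=yes margin=13956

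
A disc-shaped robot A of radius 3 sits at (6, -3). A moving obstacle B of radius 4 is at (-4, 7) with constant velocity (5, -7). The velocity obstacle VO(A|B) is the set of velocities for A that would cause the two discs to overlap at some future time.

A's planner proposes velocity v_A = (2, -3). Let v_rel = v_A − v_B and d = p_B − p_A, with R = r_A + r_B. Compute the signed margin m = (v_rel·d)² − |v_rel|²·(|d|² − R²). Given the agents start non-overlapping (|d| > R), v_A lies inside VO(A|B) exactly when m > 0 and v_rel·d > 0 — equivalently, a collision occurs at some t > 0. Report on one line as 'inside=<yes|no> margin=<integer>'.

d = (-10, 10),  |d|² = 200;  R = 3+4 = 7,  c = 200−7² = 151
v_rel = (-3, 4),  |v_rel|² = 25;  v_rel·d = (-3)·(-10) + (4)·(10) = 70
25·t² − 140·t + 151 = 0  ⇒  m = 70² − 25·151 = 1125
m = 1125 > 0,  v_rel·d = 70 > 0  ⇒  inside

inside=yes margin=1125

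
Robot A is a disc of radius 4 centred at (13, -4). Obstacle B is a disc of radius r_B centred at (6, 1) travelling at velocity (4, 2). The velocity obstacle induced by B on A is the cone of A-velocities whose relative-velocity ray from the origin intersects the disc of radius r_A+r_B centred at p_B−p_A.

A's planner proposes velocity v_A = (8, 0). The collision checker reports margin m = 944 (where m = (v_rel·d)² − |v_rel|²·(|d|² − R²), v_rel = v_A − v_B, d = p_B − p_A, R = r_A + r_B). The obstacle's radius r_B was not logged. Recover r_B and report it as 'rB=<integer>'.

m = 944
d = (-7, 5);  v_rel = (4, -2),  |v_rel|² = 20
v_rel×d = (4)·(5) − (-2)·(-7) = 6
since m = R²·20 − 6²:  R² = (36 + 944) / 20 = 49
R = √49 = 7  ⇒  r_B = 7 − 4 = 3

rB=3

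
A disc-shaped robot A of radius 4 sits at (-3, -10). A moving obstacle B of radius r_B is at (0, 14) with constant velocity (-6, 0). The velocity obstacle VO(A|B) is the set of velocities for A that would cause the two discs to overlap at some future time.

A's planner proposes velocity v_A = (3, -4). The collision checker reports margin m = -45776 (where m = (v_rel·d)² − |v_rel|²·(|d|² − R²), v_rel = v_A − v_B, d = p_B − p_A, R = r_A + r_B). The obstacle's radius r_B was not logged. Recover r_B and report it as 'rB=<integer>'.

m = -45776
d = (3, 24);  v_rel = (9, -4),  |v_rel|² = 97
v_rel×d = (9)·(24) − (-4)·(3) = 228
since m = R²·97 − 228²:  R² = (51984 + -45776) / 97 = 64
R = √64 = 8  ⇒  r_B = 8 − 4 = 4

rB=4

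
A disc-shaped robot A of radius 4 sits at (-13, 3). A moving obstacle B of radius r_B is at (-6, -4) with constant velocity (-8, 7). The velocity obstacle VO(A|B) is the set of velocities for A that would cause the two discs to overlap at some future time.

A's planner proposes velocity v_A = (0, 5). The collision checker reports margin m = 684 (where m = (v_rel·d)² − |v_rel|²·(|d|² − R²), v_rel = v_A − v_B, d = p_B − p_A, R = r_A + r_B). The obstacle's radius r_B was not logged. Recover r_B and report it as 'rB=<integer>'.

m = 684
d = (7, -7);  v_rel = (8, -2),  |v_rel|² = 68
v_rel×d = (8)·(-7) − (-2)·(7) = -42
since m = R²·68 − (-42)²:  R² = (1764 + 684) / 68 = 36
R = √36 = 6  ⇒  r_B = 6 − 4 = 2

rB=2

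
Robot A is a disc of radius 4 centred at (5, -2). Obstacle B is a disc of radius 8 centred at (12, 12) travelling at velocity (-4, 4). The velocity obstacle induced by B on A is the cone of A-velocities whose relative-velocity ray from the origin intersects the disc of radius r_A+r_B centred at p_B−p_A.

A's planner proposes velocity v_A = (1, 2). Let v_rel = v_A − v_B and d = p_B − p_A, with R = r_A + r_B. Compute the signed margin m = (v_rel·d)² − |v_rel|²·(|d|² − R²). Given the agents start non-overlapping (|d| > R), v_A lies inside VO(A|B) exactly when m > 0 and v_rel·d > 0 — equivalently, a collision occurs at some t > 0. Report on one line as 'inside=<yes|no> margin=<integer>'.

d = (7, 14),  |d|² = 245;  R = 4+8 = 12,  c = 245−12² = 101
v_rel = (5, -2),  |v_rel|² = 29;  v_rel·d = (5)·(7) + (-2)·(14) = 7
29·t² − 14·t + 101 = 0  ⇒  m = 7² − 29·101 = -2880
m = -2880 < 0,  v_rel·d = 7 > 0  ⇒  outside

inside=no margin=-2880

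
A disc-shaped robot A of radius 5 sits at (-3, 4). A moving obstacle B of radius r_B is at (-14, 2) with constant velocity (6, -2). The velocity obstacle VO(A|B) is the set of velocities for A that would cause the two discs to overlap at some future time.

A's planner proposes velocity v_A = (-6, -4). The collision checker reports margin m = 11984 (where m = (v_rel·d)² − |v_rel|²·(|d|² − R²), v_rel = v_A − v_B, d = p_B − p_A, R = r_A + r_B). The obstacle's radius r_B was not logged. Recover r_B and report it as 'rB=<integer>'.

m = 11984
d = (-11, -2);  v_rel = (-12, -2),  |v_rel|² = 148
v_rel×d = (-12)·(-2) − (-2)·(-11) = 2
since m = R²·148 − 2²:  R² = (4 + 11984) / 148 = 81
R = √81 = 9  ⇒  r_B = 9 − 5 = 4

rB=4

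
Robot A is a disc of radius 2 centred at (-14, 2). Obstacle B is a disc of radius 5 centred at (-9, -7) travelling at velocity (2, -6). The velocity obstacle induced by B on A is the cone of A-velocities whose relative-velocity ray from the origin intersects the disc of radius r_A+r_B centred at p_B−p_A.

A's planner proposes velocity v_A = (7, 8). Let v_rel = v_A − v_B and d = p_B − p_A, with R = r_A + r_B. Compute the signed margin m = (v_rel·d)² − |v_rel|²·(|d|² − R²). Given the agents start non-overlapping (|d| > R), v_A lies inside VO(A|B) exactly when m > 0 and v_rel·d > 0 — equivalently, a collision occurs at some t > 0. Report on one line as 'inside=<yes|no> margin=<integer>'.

d = (5, -9),  |d|² = 106;  R = 2+5 = 7,  c = 106−7² = 57
v_rel = (5, 14),  |v_rel|² = 221;  v_rel·d = (5)·(5) + (14)·(-9) = -101
221·t² + 202·t + 57 = 0  ⇒  m = (-101)² − 221·57 = -2396
m = -2396 < 0,  v_rel·d = -101 < 0  ⇒  outside

inside=no margin=-2396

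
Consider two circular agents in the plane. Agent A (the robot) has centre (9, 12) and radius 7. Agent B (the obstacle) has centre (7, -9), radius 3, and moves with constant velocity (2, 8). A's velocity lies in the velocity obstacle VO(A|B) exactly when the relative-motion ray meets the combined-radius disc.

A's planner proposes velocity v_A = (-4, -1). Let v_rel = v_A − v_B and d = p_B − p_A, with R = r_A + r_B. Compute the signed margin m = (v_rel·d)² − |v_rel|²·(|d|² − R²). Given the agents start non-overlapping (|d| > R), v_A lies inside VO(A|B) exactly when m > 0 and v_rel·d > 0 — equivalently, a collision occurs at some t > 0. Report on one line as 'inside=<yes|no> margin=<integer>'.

d = (-2, -21),  |d|² = 445;  R = 7+3 = 10,  c = 445−10² = 345
v_rel = (-6, -9),  |v_rel|² = 117;  v_rel·d = (-6)·(-2) + (-9)·(-21) = 201
117·t² − 402·t + 345 = 0  ⇒  m = 201² − 117·345 = 36
m = 36 > 0,  v_rel·d = 201 > 0  ⇒  inside

inside=yes margin=36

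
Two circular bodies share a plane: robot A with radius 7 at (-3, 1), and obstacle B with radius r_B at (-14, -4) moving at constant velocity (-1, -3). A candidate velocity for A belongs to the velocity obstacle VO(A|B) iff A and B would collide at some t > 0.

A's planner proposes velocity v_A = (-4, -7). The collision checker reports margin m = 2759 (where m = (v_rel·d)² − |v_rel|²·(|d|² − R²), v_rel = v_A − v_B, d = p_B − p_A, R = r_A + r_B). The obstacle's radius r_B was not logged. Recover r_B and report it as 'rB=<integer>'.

m = 2759
d = (-11, -5);  v_rel = (-3, -4),  |v_rel|² = 25
v_rel×d = (-3)·(-5) − (-4)·(-11) = -29
since m = R²·25 − (-29)²:  R² = (841 + 2759) / 25 = 144
R = √144 = 12  ⇒  r_B = 12 − 7 = 5

rB=5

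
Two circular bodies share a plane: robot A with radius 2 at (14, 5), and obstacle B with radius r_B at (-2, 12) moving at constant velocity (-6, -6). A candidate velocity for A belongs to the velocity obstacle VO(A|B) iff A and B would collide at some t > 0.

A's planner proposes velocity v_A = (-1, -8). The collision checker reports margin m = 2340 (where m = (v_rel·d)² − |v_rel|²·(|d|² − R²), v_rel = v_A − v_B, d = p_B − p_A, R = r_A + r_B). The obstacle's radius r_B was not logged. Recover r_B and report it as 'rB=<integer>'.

m = 2340
d = (-16, 7);  v_rel = (5, -2),  |v_rel|² = 29
v_rel×d = (5)·(7) − (-2)·(-16) = 3
since m = R²·29 − 3²:  R² = (9 + 2340) / 29 = 81
R = √81 = 9  ⇒  r_B = 9 − 2 = 7

rB=7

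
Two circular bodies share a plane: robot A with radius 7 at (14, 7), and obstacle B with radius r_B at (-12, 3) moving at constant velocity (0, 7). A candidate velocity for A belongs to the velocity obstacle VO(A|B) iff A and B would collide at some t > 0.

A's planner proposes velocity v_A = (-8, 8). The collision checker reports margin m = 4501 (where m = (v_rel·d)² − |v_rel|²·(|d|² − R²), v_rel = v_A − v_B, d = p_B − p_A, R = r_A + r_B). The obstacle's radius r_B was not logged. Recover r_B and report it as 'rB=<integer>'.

m = 4501
d = (-26, -4);  v_rel = (-8, 1),  |v_rel|² = 65
v_rel×d = (-8)·(-4) − (1)·(-26) = 58
since m = R²·65 − 58²:  R² = (3364 + 4501) / 65 = 121
R = √121 = 11  ⇒  r_B = 11 − 7 = 4

rB=4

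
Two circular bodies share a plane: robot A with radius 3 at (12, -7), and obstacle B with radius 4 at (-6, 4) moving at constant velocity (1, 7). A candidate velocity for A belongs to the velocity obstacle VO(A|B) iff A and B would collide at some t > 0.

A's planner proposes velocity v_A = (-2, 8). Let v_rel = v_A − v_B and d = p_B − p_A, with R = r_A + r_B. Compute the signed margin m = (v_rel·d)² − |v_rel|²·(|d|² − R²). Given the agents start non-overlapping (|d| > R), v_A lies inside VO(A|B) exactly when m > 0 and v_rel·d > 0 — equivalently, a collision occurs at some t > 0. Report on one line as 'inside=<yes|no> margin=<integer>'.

d = (-18, 11),  |d|² = 445;  R = 3+4 = 7,  c = 445−7² = 396
v_rel = (-3, 1),  |v_rel|² = 10;  v_rel·d = (-3)·(-18) + (1)·(11) = 65
10·t² − 130·t + 396 = 0  ⇒  m = 65² − 10·396 = 265
m = 265 > 0,  v_rel·d = 65 > 0  ⇒  inside

inside=yes margin=265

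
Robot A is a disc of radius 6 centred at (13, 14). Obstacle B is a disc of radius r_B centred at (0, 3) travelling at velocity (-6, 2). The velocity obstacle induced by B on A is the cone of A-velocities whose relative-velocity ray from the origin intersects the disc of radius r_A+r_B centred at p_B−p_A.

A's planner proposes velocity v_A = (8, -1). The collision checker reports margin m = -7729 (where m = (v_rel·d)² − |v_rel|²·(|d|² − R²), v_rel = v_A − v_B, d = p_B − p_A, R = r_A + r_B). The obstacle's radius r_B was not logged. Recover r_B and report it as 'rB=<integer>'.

m = -7729
d = (-13, -11);  v_rel = (14, -3),  |v_rel|² = 205
v_rel×d = (14)·(-11) − (-3)·(-13) = -193
since m = R²·205 − (-193)²:  R² = (37249 + -7729) / 205 = 144
R = √144 = 12  ⇒  r_B = 12 − 6 = 6

rB=6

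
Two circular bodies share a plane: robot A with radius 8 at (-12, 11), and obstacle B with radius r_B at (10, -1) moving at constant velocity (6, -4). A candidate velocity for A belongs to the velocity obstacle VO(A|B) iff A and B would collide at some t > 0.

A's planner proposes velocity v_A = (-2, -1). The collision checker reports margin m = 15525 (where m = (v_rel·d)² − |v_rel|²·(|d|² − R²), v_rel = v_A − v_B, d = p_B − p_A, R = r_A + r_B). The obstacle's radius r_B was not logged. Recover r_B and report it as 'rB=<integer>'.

m = 15525
d = (22, -12);  v_rel = (-8, 3),  |v_rel|² = 73
v_rel×d = (-8)·(-12) − (3)·(22) = 30
since m = R²·73 − 30²:  R² = (900 + 15525) / 73 = 225
R = √225 = 15  ⇒  r_B = 15 − 8 = 7

rB=7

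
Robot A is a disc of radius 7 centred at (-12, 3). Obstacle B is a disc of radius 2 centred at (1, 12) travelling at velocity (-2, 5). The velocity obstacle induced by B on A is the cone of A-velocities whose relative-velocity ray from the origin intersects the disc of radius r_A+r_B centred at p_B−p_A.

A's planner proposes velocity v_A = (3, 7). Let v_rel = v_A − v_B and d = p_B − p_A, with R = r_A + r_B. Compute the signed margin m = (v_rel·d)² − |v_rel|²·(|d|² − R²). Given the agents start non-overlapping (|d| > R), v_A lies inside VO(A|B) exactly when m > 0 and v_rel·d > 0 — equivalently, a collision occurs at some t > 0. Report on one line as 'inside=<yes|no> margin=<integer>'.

d = (13, 9),  |d|² = 250;  R = 7+2 = 9,  c = 250−9² = 169
v_rel = (5, 2),  |v_rel|² = 29;  v_rel·d = (5)·(13) + (2)·(9) = 83
29·t² − 166·t + 169 = 0  ⇒  m = 83² − 29·169 = 1988
m = 1988 > 0,  v_rel·d = 83 > 0  ⇒  inside

inside=yes margin=1988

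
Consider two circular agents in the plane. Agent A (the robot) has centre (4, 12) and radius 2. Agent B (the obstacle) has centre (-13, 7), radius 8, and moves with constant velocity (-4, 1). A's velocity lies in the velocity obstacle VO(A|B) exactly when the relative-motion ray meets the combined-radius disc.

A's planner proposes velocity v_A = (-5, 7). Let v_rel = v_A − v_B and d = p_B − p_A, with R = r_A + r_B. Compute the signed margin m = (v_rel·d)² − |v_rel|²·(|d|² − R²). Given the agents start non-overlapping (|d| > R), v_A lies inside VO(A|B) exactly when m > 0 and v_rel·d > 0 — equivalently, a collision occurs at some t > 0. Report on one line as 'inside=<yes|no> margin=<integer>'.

d = (-17, -5),  |d|² = 314;  R = 2+8 = 10,  c = 314−10² = 214
v_rel = (-1, 6),  |v_rel|² = 37;  v_rel·d = (-1)·(-17) + (6)·(-5) = -13
37·t² + 26·t + 214 = 0  ⇒  m = (-13)² − 37·214 = -7749
m = -7749 < 0,  v_rel·d = -13 < 0  ⇒  outside

inside=no margin=-7749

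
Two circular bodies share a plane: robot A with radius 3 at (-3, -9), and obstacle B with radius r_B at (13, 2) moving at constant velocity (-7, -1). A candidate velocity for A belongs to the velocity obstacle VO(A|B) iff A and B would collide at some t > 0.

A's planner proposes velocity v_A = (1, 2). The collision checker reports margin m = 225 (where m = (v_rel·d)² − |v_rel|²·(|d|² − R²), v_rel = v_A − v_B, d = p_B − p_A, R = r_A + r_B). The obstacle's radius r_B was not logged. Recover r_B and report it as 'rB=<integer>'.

m = 225
d = (16, 11);  v_rel = (8, 3),  |v_rel|² = 73
v_rel×d = (8)·(11) − (3)·(16) = 40
since m = R²·73 − 40²:  R² = (1600 + 225) / 73 = 25
R = √25 = 5  ⇒  r_B = 5 − 3 = 2

rB=2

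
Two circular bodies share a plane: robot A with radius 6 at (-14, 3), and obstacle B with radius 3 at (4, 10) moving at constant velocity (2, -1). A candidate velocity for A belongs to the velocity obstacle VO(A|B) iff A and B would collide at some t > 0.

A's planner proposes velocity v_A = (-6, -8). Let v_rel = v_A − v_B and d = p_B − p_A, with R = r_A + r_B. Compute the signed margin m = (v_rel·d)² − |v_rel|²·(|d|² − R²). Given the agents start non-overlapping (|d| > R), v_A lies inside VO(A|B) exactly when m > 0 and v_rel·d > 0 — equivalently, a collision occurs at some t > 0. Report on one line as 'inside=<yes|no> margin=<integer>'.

d = (18, 7),  |d|² = 373;  R = 6+3 = 9,  c = 373−9² = 292
v_rel = (-8, -7),  |v_rel|² = 113;  v_rel·d = (-8)·(18) + (-7)·(7) = -193
113·t² + 386·t + 292 = 0  ⇒  m = (-193)² − 113·292 = 4253
m = 4253 > 0,  v_rel·d = -193 < 0  ⇒  outside

inside=no margin=4253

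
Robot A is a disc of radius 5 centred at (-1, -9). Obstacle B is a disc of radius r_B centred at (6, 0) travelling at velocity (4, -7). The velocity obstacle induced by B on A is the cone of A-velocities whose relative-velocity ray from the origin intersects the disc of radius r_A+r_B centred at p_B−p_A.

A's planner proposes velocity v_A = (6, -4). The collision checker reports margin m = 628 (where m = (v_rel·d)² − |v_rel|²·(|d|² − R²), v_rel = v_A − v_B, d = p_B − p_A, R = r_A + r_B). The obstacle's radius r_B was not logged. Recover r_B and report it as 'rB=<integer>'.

m = 628
d = (7, 9);  v_rel = (2, 3),  |v_rel|² = 13
v_rel×d = (2)·(9) − (3)·(7) = -3
since m = R²·13 − (-3)²:  R² = (9 + 628) / 13 = 49
R = √49 = 7  ⇒  r_B = 7 − 5 = 2

rB=2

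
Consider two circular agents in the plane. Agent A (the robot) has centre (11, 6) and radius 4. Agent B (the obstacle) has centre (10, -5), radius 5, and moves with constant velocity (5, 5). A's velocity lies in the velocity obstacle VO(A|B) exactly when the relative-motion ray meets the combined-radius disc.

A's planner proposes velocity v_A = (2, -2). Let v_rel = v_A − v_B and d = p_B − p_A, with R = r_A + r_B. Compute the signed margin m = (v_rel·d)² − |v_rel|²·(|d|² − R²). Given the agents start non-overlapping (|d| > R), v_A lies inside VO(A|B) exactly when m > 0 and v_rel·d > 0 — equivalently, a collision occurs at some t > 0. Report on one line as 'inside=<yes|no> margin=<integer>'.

d = (-1, -11),  |d|² = 122;  R = 4+5 = 9,  c = 122−9² = 41
v_rel = (-3, -7),  |v_rel|² = 58;  v_rel·d = (-3)·(-1) + (-7)·(-11) = 80
58·t² − 160·t + 41 = 0  ⇒  m = 80² − 58·41 = 4022
m = 4022 > 0,  v_rel·d = 80 > 0  ⇒  inside

inside=yes margin=4022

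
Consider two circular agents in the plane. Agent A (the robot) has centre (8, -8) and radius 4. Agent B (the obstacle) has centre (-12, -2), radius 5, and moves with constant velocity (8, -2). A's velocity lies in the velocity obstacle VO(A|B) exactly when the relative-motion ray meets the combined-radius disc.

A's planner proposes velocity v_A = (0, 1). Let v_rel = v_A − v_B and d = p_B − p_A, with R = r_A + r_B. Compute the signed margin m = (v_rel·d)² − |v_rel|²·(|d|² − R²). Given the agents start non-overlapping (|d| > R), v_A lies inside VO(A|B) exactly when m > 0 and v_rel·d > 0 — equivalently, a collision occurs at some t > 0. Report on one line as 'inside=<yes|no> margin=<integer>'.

d = (-20, 6),  |d|² = 436;  R = 4+5 = 9,  c = 436−9² = 355
v_rel = (-8, 3),  |v_rel|² = 73;  v_rel·d = (-8)·(-20) + (3)·(6) = 178
73·t² − 356·t + 355 = 0  ⇒  m = 178² − 73·355 = 5769
m = 5769 > 0,  v_rel·d = 178 > 0  ⇒  inside

inside=yes margin=5769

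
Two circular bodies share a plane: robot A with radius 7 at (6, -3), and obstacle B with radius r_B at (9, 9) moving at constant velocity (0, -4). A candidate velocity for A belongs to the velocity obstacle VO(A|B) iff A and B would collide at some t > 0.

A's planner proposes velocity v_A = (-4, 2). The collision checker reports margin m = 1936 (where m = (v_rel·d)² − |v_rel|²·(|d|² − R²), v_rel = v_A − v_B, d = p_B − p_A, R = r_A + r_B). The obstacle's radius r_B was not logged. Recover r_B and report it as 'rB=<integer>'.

m = 1936
d = (3, 12);  v_rel = (-4, 6),  |v_rel|² = 52
v_rel×d = (-4)·(12) − (6)·(3) = -66
since m = R²·52 − (-66)²:  R² = (4356 + 1936) / 52 = 121
R = √121 = 11  ⇒  r_B = 11 − 7 = 4

rB=4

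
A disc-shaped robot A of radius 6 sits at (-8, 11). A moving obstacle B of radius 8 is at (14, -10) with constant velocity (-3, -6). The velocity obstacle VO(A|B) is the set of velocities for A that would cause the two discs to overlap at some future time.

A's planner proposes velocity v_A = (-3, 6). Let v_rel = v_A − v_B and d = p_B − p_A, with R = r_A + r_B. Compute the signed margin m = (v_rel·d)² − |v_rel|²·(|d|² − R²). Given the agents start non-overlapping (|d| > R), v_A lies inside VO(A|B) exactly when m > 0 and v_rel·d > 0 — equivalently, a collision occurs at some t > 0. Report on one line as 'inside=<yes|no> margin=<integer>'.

d = (22, -21),  |d|² = 925;  R = 6+8 = 14,  c = 925−14² = 729
v_rel = (0, 12),  |v_rel|² = 144;  v_rel·d = (0)·(22) + (12)·(-21) = -252
144·t² + 504·t + 729 = 0  ⇒  m = (-252)² − 144·729 = -41472
m = -41472 < 0,  v_rel·d = -252 < 0  ⇒  outside

inside=no margin=-41472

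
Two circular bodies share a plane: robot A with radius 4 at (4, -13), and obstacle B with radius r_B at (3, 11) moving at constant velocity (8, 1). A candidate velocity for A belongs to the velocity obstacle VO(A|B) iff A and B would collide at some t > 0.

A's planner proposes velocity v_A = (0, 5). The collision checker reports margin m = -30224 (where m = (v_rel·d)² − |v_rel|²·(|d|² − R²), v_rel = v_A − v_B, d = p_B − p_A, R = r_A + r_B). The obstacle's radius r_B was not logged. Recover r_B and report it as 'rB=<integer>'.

m = -30224
d = (-1, 24);  v_rel = (-8, 4),  |v_rel|² = 80
v_rel×d = (-8)·(24) − (4)·(-1) = -188
since m = R²·80 − (-188)²:  R² = (35344 + -30224) / 80 = 64
R = √64 = 8  ⇒  r_B = 8 − 4 = 4

rB=4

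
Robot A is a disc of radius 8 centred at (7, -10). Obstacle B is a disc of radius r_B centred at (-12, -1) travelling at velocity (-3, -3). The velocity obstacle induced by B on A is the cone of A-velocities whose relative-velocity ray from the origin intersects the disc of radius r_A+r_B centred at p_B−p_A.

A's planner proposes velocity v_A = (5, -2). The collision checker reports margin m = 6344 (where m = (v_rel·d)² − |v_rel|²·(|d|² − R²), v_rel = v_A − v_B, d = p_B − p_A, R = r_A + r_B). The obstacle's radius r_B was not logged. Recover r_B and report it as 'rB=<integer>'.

m = 6344
d = (-19, 9);  v_rel = (8, 1),  |v_rel|² = 65
v_rel×d = (8)·(9) − (1)·(-19) = 91
since m = R²·65 − 91²:  R² = (8281 + 6344) / 65 = 225
R = √225 = 15  ⇒  r_B = 15 − 8 = 7

rB=7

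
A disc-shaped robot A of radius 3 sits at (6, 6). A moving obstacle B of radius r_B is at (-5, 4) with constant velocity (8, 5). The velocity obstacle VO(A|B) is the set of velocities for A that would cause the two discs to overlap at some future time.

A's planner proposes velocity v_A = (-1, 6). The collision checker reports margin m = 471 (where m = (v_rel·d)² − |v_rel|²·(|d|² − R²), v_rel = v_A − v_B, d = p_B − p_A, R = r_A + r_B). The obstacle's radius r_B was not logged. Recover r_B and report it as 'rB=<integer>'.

m = 471
d = (-11, -2);  v_rel = (-9, 1),  |v_rel|² = 82
v_rel×d = (-9)·(-2) − (1)·(-11) = 29
since m = R²·82 − 29²:  R² = (841 + 471) / 82 = 16
R = √16 = 4  ⇒  r_B = 4 − 3 = 1

rB=1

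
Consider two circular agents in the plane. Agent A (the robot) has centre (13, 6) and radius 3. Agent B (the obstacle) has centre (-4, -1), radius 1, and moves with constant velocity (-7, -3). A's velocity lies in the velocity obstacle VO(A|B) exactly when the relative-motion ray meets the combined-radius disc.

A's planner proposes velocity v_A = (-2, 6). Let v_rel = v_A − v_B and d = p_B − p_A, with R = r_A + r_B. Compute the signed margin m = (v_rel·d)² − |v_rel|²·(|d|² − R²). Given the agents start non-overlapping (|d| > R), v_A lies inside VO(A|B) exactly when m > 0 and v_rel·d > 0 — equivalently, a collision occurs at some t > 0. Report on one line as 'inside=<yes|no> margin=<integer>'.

d = (-17, -7),  |d|² = 338;  R = 3+1 = 4,  c = 338−4² = 322
v_rel = (5, 9),  |v_rel|² = 106;  v_rel·d = (5)·(-17) + (9)·(-7) = -148
106·t² + 296·t + 322 = 0  ⇒  m = (-148)² − 106·322 = -12228
m = -12228 < 0,  v_rel·d = -148 < 0  ⇒  outside

inside=no margin=-12228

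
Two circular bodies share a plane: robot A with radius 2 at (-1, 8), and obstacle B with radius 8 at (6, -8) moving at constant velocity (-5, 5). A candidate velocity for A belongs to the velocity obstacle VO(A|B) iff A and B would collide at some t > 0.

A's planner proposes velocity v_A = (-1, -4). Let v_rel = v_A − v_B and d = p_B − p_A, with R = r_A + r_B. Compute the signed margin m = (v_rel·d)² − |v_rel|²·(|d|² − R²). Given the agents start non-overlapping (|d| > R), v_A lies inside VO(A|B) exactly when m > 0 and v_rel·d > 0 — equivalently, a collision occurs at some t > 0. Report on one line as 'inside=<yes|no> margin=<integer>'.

d = (7, -16),  |d|² = 305;  R = 2+8 = 10,  c = 305−10² = 205
v_rel = (4, -9),  |v_rel|² = 97;  v_rel·d = (4)·(7) + (-9)·(-16) = 172
97·t² − 344·t + 205 = 0  ⇒  m = 172² − 97·205 = 9699
m = 9699 > 0,  v_rel·d = 172 > 0  ⇒  inside

inside=yes margin=9699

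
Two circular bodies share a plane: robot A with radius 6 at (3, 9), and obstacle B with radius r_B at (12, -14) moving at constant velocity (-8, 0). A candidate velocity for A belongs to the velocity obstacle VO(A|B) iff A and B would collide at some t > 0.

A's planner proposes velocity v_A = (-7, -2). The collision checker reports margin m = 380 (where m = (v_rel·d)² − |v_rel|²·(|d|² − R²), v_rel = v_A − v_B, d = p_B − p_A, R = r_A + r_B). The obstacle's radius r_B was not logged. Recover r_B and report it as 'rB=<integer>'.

m = 380
d = (9, -23);  v_rel = (1, -2),  |v_rel|² = 5
v_rel×d = (1)·(-23) − (-2)·(9) = -5
since m = R²·5 − (-5)²:  R² = (25 + 380) / 5 = 81
R = √81 = 9  ⇒  r_B = 9 − 6 = 3

rB=3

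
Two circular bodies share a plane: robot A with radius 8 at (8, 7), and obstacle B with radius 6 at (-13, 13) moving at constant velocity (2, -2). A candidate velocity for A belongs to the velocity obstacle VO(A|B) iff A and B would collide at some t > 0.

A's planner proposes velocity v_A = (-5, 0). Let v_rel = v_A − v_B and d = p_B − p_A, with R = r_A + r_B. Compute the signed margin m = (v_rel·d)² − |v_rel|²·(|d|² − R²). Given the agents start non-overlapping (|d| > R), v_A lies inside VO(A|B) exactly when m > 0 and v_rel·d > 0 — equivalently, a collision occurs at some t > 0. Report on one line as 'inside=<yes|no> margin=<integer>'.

d = (-21, 6),  |d|² = 477;  R = 8+6 = 14,  c = 477−14² = 281
v_rel = (-7, 2),  |v_rel|² = 53;  v_rel·d = (-7)·(-21) + (2)·(6) = 159
53·t² − 318·t + 281 = 0  ⇒  m = 159² − 53·281 = 10388
m = 10388 > 0,  v_rel·d = 159 > 0  ⇒  inside

inside=yes margin=10388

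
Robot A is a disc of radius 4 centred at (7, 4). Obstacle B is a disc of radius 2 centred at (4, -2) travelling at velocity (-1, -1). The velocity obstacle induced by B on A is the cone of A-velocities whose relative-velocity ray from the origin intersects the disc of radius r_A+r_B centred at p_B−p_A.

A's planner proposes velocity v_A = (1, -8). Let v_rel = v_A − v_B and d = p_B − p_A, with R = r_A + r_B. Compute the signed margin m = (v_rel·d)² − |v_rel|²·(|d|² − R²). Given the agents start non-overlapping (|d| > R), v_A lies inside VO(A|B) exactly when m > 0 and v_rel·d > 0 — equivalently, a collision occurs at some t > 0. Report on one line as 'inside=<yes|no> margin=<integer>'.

d = (-3, -6),  |d|² = 45;  R = 4+2 = 6,  c = 45−6² = 9
v_rel = (2, -7),  |v_rel|² = 53;  v_rel·d = (2)·(-3) + (-7)·(-6) = 36
53·t² − 72·t + 9 = 0  ⇒  m = 36² − 53·9 = 819
m = 819 > 0,  v_rel·d = 36 > 0  ⇒  inside

inside=yes margin=819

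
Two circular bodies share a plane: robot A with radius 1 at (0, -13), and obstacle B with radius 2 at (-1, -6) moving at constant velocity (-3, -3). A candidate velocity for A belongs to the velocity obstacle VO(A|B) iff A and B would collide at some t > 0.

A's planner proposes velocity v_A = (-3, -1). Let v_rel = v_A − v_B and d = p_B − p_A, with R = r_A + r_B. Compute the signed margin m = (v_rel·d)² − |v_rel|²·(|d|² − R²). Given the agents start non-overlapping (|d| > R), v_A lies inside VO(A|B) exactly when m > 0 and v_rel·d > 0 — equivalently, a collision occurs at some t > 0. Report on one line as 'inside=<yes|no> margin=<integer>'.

d = (-1, 7),  |d|² = 50;  R = 1+2 = 3,  c = 50−3² = 41
v_rel = (0, 2),  |v_rel|² = 4;  v_rel·d = (0)·(-1) + (2)·(7) = 14
4·t² − 28·t + 41 = 0  ⇒  m = 14² − 4·41 = 32
m = 32 > 0,  v_rel·d = 14 > 0  ⇒  inside

inside=yes margin=32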